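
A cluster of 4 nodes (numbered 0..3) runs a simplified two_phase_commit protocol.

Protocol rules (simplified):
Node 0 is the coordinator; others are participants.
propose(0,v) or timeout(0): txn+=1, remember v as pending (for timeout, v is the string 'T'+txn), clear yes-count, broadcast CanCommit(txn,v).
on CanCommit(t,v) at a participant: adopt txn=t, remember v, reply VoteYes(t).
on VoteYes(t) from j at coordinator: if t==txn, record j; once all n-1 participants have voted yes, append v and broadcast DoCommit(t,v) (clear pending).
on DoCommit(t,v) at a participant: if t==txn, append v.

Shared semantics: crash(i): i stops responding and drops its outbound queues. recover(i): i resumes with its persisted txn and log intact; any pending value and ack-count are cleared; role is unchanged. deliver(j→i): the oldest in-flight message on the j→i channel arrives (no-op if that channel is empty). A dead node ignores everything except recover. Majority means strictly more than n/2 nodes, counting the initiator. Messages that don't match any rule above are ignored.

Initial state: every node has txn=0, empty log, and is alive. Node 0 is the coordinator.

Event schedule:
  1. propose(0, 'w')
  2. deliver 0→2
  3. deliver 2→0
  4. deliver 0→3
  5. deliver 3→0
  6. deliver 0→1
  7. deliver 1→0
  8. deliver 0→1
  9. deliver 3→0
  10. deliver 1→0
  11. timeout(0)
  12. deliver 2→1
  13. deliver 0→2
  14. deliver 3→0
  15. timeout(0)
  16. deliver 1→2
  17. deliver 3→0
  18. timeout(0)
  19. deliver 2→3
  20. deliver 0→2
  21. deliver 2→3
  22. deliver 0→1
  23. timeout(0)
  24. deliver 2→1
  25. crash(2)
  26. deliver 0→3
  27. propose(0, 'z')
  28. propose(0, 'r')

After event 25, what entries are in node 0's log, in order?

w

after 1 — propose(0,'w'): n0:coor/t1/[-]
after 2 — deliver 0→2: n2:part/t1/[-]
after 3 — deliver 2→0: ·
after 4 — deliver 0→3: n3:part/t1/[-]
after 5 — deliver 3→0: ·
after 6 — deliver 0→1: n1:part/t1/[-]
after 7 — deliver 1→0: n0:coor/t1/[w]
after 8 — deliver 0→1: n1:part/t1/[w]
after 9 — deliver 3→0: ·
after 10 — deliver 1→0: ·
after 11 — timeout(0): n0:coor/t2/[w]
after 12 — deliver 2→1: ·
after 13 — deliver 0→2: n2:part/t1/[w]
after 14 — deliver 3→0: ·
after 15 — timeout(0): n0:coor/t3/[w]
after 16 — deliver 1→2: ·
after 17 — deliver 3→0: ·
after 18 — timeout(0): n0:coor/t4/[w]
after 19 — deliver 2→3: ·
after 20 — deliver 0→2: n2:part/t2/[w]
after 21 — deliver 2→3: ·
after 22 — deliver 0→1: n1:part/t2/[w]
after 23 — timeout(0): n0:coor/t5/[w]
after 24 — deliver 2→1: ·
after 25 — crash(2): n2:✗part/t2/[w]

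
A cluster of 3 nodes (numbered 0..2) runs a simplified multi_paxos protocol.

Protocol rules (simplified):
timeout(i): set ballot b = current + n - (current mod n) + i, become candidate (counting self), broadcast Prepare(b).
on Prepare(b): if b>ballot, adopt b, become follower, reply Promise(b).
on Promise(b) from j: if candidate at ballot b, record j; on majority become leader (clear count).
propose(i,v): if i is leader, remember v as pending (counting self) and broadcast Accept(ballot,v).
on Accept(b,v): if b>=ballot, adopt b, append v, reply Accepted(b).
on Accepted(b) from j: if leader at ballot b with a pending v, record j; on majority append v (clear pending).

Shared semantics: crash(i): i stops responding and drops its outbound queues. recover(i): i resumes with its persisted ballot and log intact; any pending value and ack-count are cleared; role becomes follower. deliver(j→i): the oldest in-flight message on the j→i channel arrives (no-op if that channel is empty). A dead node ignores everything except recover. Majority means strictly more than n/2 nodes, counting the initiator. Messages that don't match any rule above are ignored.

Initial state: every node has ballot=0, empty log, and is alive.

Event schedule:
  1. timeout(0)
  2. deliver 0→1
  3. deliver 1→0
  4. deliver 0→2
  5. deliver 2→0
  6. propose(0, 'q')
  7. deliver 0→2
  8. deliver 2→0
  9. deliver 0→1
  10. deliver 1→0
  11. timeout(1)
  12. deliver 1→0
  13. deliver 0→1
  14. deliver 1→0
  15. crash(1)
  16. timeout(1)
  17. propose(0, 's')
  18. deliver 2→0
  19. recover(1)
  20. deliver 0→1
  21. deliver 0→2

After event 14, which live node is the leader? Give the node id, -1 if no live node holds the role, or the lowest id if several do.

e1 timeout(0): 0[cand,b=3,-]
e2 deliver 0→1: 1[foll,b=3,-]
e3 deliver 1→0: 0[lead,b=3,-]
e4 deliver 0→2: 2[foll,b=3,-]
e5 deliver 2→0: ·
e6 propose(0,'q'): ·
e7 deliver 0→2: 2[foll,b=3,q]
e8 deliver 2→0: 0[lead,b=3,q]
e9 deliver 0→1: 1[foll,b=3,q]
e10 deliver 1→0: ·
e11 timeout(1): 1[cand,b=7,q]
e12 deliver 1→0: 0[foll,b=7,q]
e13 deliver 0→1: 1[lead,b=7,q]
e14 deliver 1→0: ·

1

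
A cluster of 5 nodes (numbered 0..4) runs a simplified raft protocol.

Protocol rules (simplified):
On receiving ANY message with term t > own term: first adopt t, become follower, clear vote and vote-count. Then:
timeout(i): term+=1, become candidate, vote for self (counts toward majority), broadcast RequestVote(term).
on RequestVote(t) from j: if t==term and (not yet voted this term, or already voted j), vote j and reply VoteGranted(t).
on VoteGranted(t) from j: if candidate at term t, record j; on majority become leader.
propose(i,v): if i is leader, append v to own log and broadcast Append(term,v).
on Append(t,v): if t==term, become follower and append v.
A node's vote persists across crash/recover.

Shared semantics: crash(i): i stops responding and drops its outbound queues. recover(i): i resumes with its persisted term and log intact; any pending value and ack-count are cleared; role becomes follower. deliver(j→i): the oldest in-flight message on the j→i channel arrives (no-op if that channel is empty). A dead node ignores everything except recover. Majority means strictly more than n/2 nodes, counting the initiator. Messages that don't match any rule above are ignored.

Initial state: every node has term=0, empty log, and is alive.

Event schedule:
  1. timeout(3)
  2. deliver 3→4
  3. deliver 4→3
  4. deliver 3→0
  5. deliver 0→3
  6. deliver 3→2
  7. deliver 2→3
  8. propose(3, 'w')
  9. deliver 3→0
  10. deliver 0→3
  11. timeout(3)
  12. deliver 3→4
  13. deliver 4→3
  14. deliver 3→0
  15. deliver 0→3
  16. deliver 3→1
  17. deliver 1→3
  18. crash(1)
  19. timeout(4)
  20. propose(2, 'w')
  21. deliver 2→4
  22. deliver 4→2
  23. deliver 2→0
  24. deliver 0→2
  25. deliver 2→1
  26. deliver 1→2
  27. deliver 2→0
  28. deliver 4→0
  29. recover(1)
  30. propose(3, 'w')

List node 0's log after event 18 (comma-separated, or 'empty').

w

step 1 timeout(3): 3={cand,t=1,log=-}
step 2 deliver 3→4: 4={foll,t=1,log=-}
step 3 deliver 4→3: —
step 4 deliver 3→0: 0={foll,t=1,log=-}
step 5 deliver 0→3: 3={lead,t=1,log=-}
step 6 deliver 3→2: 2={foll,t=1,log=-}
step 7 deliver 2→3: —
step 8 propose(3,'w'): 3={lead,t=1,log=w}
step 9 deliver 3→0: 0={foll,t=1,log=w}
step 10 deliver 0→3: —
step 11 timeout(3): 3={cand,t=2,log=w}
step 12 deliver 3→4: 4={foll,t=1,log=w}
step 13 deliver 4→3: —
step 14 deliver 3→0: 0={foll,t=2,log=w}
step 15 deliver 0→3: —
step 16 deliver 3→1: 1={foll,t=1,log=-}
step 17 deliver 1→3: —
step 18 crash(1): 1={✗foll,t=1,log=-}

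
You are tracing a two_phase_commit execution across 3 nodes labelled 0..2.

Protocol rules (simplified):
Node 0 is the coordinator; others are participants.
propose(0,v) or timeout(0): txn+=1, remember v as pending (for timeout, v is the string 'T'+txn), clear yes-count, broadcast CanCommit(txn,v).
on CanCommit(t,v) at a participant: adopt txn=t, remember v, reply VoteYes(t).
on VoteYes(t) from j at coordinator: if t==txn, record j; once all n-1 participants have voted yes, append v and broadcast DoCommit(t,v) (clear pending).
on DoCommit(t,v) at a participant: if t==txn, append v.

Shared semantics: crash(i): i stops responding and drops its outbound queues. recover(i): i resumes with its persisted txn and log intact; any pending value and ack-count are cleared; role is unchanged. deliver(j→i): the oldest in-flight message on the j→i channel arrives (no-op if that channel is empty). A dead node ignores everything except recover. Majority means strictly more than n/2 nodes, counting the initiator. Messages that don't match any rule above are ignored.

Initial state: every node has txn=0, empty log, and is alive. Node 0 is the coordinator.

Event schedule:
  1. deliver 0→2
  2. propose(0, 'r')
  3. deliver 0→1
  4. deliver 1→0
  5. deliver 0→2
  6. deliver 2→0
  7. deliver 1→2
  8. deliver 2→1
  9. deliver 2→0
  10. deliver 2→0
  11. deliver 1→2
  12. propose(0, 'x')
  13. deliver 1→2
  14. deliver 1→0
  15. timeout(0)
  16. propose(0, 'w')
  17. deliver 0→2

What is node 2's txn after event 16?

step 1 deliver 0→2: —
step 2 propose(0,'r'): 0={coor,t=1,log=-}
step 3 deliver 0→1: 1={part,t=1,log=-}
step 4 deliver 1→0: —
step 5 deliver 0→2: 2={part,t=1,log=-}
step 6 deliver 2→0: 0={coor,t=1,log=r}
step 7 deliver 1→2: —
step 8 deliver 2→1: —
step 9 deliver 2→0: —
step 10 deliver 2→0: —
step 11 deliver 1→2: —
step 12 propose(0,'x'): 0={coor,t=2,log=r}
step 13 deliver 1→2: —
step 14 deliver 1→0: —
step 15 timeout(0): 0={coor,t=3,log=r}
step 16 propose(0,'w'): 0={coor,t=4,log=r}

1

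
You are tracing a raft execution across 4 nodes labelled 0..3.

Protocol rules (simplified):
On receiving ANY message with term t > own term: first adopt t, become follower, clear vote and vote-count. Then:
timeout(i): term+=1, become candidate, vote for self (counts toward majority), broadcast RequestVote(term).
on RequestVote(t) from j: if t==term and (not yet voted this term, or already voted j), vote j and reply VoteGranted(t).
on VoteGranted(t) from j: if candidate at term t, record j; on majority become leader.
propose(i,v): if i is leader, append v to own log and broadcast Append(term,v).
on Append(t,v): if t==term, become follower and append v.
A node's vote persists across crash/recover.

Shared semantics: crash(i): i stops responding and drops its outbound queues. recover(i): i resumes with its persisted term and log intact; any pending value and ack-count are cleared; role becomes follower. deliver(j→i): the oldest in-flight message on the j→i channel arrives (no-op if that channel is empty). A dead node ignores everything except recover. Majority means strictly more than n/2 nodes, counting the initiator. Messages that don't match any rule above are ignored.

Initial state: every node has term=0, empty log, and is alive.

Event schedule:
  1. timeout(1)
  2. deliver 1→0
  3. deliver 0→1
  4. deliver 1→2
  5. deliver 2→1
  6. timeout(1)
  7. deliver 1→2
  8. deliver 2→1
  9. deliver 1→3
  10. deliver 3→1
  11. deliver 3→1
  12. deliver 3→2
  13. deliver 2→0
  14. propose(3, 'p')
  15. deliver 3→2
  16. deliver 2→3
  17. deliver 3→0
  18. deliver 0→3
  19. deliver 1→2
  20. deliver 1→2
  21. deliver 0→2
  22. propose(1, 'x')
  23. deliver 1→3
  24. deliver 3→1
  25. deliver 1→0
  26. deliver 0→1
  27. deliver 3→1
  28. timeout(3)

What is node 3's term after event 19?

1

[1] timeout(1) → N1(cand t1 [-])
[2] deliver 1→0 → N0(foll t1 [-])
[3] deliver 0→1 → ∅
[4] deliver 1→2 → N2(foll t1 [-])
[5] deliver 2→1 → N1(lead t1 [-])
[6] timeout(1) → N1(cand t2 [-])
[7] deliver 1→2 → N2(foll t2 [-])
[8] deliver 2→1 → ∅
[9] deliver 1→3 → N3(foll t1 [-])
[10] deliver 3→1 → ∅
[11] deliver 3→1 → ∅
[12] deliver 3→2 → ∅
[13] deliver 2→0 → ∅
[14] propose(3,'p') → ∅
[15] deliver 3→2 → ∅
[16] deliver 2→3 → ∅
[17] deliver 3→0 → ∅
[18] deliver 0→3 → ∅
[19] deliver 1→2 → ∅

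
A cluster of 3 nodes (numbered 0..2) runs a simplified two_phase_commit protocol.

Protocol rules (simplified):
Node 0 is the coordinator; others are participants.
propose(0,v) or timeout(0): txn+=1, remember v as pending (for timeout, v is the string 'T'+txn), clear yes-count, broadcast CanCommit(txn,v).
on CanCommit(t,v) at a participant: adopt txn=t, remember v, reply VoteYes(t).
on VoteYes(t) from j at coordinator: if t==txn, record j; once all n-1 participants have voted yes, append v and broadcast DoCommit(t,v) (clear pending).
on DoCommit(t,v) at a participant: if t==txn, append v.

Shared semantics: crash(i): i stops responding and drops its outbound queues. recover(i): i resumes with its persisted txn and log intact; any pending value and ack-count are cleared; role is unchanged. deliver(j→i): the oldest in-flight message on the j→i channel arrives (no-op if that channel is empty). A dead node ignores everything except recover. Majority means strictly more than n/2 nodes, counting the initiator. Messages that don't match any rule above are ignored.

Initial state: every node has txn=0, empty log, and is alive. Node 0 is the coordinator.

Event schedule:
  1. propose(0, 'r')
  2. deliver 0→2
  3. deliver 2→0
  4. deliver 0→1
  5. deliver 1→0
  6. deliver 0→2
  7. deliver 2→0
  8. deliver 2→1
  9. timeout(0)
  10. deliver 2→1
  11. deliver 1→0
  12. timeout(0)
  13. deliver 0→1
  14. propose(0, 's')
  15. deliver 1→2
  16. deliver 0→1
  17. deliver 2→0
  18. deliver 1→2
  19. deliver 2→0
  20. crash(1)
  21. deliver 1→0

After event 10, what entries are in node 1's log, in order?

empty

[1] propose(0,'r') → N0(coor t1 [-])
[2] deliver 0→2 → N2(part t1 [-])
[3] deliver 2→0 → ∅
[4] deliver 0→1 → N1(part t1 [-])
[5] deliver 1→0 → N0(coor t1 [r])
[6] deliver 0→2 → N2(part t1 [r])
[7] deliver 2→0 → ∅
[8] deliver 2→1 → ∅
[9] timeout(0) → N0(coor t2 [r])
[10] deliver 2→1 → ∅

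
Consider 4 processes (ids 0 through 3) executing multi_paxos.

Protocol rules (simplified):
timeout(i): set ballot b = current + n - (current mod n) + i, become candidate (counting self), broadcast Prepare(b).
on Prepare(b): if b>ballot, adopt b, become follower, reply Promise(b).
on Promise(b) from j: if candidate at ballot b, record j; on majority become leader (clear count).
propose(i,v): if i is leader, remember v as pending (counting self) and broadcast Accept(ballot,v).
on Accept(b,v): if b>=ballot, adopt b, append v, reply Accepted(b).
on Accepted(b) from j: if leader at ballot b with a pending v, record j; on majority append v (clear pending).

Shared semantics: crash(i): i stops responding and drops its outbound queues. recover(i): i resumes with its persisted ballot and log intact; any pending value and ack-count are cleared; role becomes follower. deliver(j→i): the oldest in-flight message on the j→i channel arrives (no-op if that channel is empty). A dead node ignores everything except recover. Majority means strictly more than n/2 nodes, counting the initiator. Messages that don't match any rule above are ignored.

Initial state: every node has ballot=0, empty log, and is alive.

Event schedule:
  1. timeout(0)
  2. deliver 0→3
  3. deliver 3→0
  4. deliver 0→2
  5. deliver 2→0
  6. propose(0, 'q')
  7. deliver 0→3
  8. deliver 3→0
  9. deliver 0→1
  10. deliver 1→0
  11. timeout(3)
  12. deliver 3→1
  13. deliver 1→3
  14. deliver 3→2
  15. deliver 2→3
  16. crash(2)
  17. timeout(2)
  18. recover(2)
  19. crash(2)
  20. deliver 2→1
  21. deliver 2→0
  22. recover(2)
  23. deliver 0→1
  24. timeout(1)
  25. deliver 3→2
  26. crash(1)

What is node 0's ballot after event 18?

4

e1 timeout(0): 0[cand,b=4,-]
e2 deliver 0→3: 3[foll,b=4,-]
e3 deliver 3→0: ·
e4 deliver 0→2: 2[foll,b=4,-]
e5 deliver 2→0: 0[lead,b=4,-]
e6 propose(0,'q'): ·
e7 deliver 0→3: 3[foll,b=4,q]
e8 deliver 3→0: ·
e9 deliver 0→1: 1[foll,b=4,-]
e10 deliver 1→0: ·
e11 timeout(3): 3[cand,b=11,q]
e12 deliver 3→1: 1[foll,b=11,-]
e13 deliver 1→3: ·
e14 deliver 3→2: 2[foll,b=11,-]
e15 deliver 2→3: 3[lead,b=11,q]
e16 crash(2): 2[✗foll,b=11,-]
e17 timeout(2): ·
e18 recover(2): 2[foll,b=11,-]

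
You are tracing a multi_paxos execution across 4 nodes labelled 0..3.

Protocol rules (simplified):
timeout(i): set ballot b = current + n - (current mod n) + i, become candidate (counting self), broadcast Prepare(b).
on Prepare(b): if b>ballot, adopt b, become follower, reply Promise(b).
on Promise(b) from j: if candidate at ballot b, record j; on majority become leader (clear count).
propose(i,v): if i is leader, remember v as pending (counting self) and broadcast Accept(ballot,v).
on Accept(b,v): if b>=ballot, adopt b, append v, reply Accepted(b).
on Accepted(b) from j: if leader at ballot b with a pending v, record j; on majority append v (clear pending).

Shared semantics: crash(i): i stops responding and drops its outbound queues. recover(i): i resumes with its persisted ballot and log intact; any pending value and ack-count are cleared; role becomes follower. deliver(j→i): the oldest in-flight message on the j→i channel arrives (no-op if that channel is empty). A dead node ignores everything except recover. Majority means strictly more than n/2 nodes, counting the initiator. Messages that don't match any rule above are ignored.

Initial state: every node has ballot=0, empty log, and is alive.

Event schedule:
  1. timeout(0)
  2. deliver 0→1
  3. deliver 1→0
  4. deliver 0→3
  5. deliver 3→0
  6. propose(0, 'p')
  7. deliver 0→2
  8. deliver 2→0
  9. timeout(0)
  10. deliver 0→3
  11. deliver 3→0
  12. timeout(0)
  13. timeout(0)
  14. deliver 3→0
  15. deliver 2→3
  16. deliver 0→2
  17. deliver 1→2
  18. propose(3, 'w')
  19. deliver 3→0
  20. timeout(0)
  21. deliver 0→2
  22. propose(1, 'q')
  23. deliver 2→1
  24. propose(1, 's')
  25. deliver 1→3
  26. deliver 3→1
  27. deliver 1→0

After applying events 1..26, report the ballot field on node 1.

4

1. timeout(0):  <0:cand b4 ->
2. deliver 0→1:  <1:foll b4 ->
3. deliver 1→0:  nop
4. deliver 0→3:  <3:foll b4 ->
5. deliver 3→0:  <0:lead b4 ->
6. propose(0,'p'):  nop
7. deliver 0→2:  <2:foll b4 ->
8. deliver 2→0:  nop
9. timeout(0):  <0:cand b8 ->
10. deliver 0→3:  <3:foll b4 p>
11. deliver 3→0:  nop
12. timeout(0):  <0:cand b12 ->
13. timeout(0):  <0:cand b16 ->
14. deliver 3→0:  nop
15. deliver 2→3:  nop
16. deliver 0→2:  <2:foll b4 p>
17. deliver 1→2:  nop
18. propose(3,'w'):  nop
19. deliver 3→0:  nop
20. timeout(0):  <0:cand b20 ->
21. deliver 0→2:  <2:foll b8 p>
22. propose(1,'q'):  nop
23. deliver 2→1:  nop
24. propose(1,'s'):  nop
25. deliver 1→3:  nop
26. deliver 3→1:  nop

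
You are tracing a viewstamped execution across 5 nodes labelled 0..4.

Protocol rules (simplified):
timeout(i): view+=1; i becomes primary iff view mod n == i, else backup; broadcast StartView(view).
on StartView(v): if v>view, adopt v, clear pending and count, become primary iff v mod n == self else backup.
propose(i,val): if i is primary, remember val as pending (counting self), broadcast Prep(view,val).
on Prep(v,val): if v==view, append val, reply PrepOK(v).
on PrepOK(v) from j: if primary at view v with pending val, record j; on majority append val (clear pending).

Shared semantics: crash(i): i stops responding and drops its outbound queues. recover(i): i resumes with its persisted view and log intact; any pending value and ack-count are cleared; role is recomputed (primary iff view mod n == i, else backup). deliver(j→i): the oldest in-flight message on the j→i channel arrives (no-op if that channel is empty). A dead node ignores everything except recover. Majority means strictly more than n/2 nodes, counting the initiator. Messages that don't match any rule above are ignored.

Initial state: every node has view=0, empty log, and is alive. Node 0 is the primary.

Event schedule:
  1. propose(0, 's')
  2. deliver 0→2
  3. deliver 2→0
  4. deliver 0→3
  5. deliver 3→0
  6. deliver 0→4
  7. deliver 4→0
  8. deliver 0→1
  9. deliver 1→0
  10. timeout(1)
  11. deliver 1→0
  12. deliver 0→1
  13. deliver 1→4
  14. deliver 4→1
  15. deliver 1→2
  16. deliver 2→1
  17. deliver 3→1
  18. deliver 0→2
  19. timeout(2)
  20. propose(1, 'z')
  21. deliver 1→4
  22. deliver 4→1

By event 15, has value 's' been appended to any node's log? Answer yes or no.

yes

[1] propose(0,'s') → ∅
[2] deliver 0→2 → N2(back v0 [s])
[3] deliver 2→0 → ∅
[4] deliver 0→3 → N3(back v0 [s])
[5] deliver 3→0 → N0(prim v0 [s])
[6] deliver 0→4 → N4(back v0 [s])
[7] deliver 4→0 → ∅
[8] deliver 0→1 → N1(back v0 [s])
[9] deliver 1→0 → ∅
[10] timeout(1) → N1(prim v1 [s])
[11] deliver 1→0 → N0(back v1 [s])
[12] deliver 0→1 → ∅
[13] deliver 1→4 → N4(back v1 [s])
[14] deliver 4→1 → ∅
[15] deliver 1→2 → N2(back v1 [s])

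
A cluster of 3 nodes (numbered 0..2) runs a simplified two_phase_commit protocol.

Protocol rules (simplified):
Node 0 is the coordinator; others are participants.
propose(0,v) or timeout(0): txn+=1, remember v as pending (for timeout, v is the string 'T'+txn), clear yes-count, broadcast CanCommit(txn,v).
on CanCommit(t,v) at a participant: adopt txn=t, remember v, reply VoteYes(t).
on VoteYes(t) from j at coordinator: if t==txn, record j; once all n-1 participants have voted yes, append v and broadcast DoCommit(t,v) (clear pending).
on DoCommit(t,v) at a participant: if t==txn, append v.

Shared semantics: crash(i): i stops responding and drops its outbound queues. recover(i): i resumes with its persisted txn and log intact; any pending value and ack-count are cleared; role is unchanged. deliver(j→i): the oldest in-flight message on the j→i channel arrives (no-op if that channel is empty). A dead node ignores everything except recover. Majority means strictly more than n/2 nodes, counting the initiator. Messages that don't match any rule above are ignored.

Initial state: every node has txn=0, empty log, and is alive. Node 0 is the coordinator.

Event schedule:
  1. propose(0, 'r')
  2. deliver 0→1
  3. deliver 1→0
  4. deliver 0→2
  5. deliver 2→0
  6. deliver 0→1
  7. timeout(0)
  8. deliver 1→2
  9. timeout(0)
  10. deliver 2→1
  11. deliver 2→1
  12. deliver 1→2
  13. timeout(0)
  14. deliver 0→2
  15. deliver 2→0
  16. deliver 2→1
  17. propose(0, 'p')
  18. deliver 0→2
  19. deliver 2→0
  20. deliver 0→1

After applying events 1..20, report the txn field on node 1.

2

e1 propose(0,'r'): 0[coor,t=1,-]
e2 deliver 0→1: 1[part,t=1,-]
e3 deliver 1→0: ·
e4 deliver 0→2: 2[part,t=1,-]
e5 deliver 2→0: 0[coor,t=1,r]
e6 deliver 0→1: 1[part,t=1,r]
e7 timeout(0): 0[coor,t=2,r]
e8 deliver 1→2: ·
e9 timeout(0): 0[coor,t=3,r]
e10 deliver 2→1: ·
e11 deliver 2→1: ·
e12 deliver 1→2: ·
e13 timeout(0): 0[coor,t=4,r]
e14 deliver 0→2: 2[part,t=1,r]
e15 deliver 2→0: ·
e16 deliver 2→1: ·
e17 propose(0,'p'): 0[coor,t=5,r]
e18 deliver 0→2: 2[part,t=2,r]
e19 deliver 2→0: ·
e20 deliver 0→1: 1[part,t=2,r]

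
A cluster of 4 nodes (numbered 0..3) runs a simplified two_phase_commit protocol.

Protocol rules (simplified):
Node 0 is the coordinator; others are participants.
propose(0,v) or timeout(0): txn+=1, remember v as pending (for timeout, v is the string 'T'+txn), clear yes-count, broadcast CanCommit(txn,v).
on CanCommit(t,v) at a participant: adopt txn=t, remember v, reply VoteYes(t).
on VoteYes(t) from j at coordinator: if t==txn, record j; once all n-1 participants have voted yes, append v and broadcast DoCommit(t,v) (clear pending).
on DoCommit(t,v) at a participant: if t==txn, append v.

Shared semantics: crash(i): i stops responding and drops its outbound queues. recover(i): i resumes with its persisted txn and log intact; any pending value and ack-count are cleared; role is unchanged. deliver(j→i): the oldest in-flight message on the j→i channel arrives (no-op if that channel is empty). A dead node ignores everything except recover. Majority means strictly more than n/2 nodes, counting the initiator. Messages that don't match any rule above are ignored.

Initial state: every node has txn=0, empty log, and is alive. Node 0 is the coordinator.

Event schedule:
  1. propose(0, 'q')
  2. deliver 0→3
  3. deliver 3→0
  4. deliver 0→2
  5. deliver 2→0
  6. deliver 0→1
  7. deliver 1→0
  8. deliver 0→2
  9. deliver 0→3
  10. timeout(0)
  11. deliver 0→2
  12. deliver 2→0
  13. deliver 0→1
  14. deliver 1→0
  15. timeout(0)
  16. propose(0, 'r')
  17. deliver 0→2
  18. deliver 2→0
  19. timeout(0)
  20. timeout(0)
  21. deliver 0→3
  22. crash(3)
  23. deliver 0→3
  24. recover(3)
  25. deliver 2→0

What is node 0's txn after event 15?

step 1 propose(0,'q'): 0={coor,t=1,log=-}
step 2 deliver 0→3: 3={part,t=1,log=-}
step 3 deliver 3→0: —
step 4 deliver 0→2: 2={part,t=1,log=-}
step 5 deliver 2→0: —
step 6 deliver 0→1: 1={part,t=1,log=-}
step 7 deliver 1→0: 0={coor,t=1,log=q}
step 8 deliver 0→2: 2={part,t=1,log=q}
step 9 deliver 0→3: 3={part,t=1,log=q}
step 10 timeout(0): 0={coor,t=2,log=q}
step 11 deliver 0→2: 2={part,t=2,log=q}
step 12 deliver 2→0: —
step 13 deliver 0→1: 1={part,t=1,log=q}
step 14 deliver 1→0: —
step 15 timeout(0): 0={coor,t=3,log=q}

3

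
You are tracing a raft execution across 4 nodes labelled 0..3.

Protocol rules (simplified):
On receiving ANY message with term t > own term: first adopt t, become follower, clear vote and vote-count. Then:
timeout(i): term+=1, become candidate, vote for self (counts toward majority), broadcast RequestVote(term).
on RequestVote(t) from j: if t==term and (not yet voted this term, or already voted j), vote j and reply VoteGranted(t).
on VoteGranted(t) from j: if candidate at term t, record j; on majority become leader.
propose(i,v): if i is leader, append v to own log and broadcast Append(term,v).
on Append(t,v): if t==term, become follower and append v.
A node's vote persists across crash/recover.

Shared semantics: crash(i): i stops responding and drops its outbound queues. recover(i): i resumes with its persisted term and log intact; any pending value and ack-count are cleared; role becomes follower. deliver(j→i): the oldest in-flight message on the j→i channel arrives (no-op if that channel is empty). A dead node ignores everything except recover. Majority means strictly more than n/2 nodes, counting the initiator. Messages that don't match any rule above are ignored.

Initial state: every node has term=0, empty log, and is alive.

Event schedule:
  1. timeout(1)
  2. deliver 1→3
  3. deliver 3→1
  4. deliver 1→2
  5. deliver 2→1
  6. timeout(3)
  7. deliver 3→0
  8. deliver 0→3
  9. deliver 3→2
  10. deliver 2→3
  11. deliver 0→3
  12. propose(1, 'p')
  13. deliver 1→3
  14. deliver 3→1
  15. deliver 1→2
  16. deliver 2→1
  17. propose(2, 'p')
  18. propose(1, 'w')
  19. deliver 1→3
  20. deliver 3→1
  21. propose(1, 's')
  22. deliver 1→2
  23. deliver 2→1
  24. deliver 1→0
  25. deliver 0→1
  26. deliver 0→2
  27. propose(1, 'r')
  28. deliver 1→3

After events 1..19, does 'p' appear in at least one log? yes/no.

yes

[1] timeout(1) → N1(cand t1 [-])
[2] deliver 1→3 → N3(foll t1 [-])
[3] deliver 3→1 → ∅
[4] deliver 1→2 → N2(foll t1 [-])
[5] deliver 2→1 → N1(lead t1 [-])
[6] timeout(3) → N3(cand t2 [-])
[7] deliver 3→0 → N0(foll t2 [-])
[8] deliver 0→3 → ∅
[9] deliver 3→2 → N2(foll t2 [-])
[10] deliver 2→3 → N3(lead t2 [-])
[11] deliver 0→3 → ∅
[12] propose(1,'p') → N1(lead t1 [p])
[13] deliver 1→3 → ∅
[14] deliver 3→1 → N1(foll t2 [p])
[15] deliver 1→2 → ∅
[16] deliver 2→1 → ∅
[17] propose(2,'p') → ∅
[18] propose(1,'w') → ∅
[19] deliver 1→3 → ∅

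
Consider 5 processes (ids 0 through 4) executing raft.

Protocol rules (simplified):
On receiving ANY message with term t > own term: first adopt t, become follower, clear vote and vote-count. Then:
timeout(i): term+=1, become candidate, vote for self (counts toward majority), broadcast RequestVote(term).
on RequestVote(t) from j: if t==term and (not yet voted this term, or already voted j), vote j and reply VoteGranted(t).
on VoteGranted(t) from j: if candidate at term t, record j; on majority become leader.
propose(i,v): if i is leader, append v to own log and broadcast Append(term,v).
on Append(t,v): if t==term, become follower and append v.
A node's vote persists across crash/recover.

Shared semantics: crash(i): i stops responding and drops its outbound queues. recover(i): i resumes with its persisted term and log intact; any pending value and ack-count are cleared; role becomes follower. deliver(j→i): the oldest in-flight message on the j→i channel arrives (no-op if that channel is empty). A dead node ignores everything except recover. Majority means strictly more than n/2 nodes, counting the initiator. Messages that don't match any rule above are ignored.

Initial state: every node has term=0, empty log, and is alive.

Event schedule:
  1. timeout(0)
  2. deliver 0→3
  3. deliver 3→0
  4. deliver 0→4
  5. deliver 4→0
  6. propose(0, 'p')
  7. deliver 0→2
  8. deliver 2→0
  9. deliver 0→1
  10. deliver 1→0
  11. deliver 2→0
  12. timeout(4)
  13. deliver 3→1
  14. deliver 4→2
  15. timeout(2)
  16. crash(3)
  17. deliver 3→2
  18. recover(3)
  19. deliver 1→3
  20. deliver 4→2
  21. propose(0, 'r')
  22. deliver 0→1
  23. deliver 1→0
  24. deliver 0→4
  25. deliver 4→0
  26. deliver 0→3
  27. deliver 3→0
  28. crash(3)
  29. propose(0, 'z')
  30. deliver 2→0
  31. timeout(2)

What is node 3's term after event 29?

1

1. timeout(0):  <0:cand t1 ->
2. deliver 0→3:  <3:foll t1 ->
3. deliver 3→0:  nop
4. deliver 0→4:  <4:foll t1 ->
5. deliver 4→0:  <0:lead t1 ->
6. propose(0,'p'):  <0:lead t1 p>
7. deliver 0→2:  <2:foll t1 ->
8. deliver 2→0:  nop
9. deliver 0→1:  <1:foll t1 ->
10. deliver 1→0:  nop
11. deliver 2→0:  nop
12. timeout(4):  <4:cand t2 ->
13. deliver 3→1:  nop
14. deliver 4→2:  <2:foll t2 ->
15. timeout(2):  <2:cand t3 ->
16. crash(3):  <3:✗foll t1 ->
17. deliver 3→2:  nop
18. recover(3):  <3:foll t1 ->
19. deliver 1→3:  nop
20. deliver 4→2:  nop
21. propose(0,'r'):  <0:lead t1 p,r>
22. deliver 0→1:  <1:foll t1 p>
23. deliver 1→0:  nop
24. deliver 0→4:  nop
25. deliver 4→0:  <0:foll t2 p,r>
26. deliver 0→3:  <3:foll t1 p>
27. deliver 3→0:  nop
28. crash(3):  <3:✗foll t1 p>
29. propose(0,'z'):  nop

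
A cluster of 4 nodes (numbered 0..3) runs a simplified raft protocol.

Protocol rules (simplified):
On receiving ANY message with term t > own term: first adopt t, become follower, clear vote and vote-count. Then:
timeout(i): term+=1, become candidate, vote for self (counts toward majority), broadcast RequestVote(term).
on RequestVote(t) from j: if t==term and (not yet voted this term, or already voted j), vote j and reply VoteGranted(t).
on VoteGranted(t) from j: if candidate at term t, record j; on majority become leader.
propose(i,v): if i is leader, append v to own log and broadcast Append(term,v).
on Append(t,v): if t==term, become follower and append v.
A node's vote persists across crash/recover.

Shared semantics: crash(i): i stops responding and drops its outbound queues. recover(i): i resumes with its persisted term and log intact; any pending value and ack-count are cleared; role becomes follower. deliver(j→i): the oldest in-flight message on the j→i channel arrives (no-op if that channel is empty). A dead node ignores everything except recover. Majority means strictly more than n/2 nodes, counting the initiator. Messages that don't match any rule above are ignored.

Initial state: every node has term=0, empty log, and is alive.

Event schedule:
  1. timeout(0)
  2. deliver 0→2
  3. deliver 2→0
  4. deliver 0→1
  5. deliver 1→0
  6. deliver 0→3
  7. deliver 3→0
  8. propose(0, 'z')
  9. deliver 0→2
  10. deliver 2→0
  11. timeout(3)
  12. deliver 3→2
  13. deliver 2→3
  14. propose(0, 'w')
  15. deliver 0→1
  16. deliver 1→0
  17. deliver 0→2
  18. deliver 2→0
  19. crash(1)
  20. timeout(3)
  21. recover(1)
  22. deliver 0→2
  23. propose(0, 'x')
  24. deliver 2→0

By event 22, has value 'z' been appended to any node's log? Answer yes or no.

yes

e1 timeout(0): 0[cand,t=1,-]
e2 deliver 0→2: 2[foll,t=1,-]
e3 deliver 2→0: ·
e4 deliver 0→1: 1[foll,t=1,-]
e5 deliver 1→0: 0[lead,t=1,-]
e6 deliver 0→3: 3[foll,t=1,-]
e7 deliver 3→0: ·
e8 propose(0,'z'): 0[lead,t=1,z]
e9 deliver 0→2: 2[foll,t=1,z]
e10 deliver 2→0: ·
e11 timeout(3): 3[cand,t=2,-]
e12 deliver 3→2: 2[foll,t=2,z]
e13 deliver 2→3: ·
e14 propose(0,'w'): 0[lead,t=1,z,w]
e15 deliver 0→1: 1[foll,t=1,z]
e16 deliver 1→0: ·
e17 deliver 0→2: ·
e18 deliver 2→0: ·
e19 crash(1): 1[✗foll,t=1,z]
e20 timeout(3): 3[cand,t=3,-]
e21 recover(1): 1[foll,t=1,z]
e22 deliver 0→2: ·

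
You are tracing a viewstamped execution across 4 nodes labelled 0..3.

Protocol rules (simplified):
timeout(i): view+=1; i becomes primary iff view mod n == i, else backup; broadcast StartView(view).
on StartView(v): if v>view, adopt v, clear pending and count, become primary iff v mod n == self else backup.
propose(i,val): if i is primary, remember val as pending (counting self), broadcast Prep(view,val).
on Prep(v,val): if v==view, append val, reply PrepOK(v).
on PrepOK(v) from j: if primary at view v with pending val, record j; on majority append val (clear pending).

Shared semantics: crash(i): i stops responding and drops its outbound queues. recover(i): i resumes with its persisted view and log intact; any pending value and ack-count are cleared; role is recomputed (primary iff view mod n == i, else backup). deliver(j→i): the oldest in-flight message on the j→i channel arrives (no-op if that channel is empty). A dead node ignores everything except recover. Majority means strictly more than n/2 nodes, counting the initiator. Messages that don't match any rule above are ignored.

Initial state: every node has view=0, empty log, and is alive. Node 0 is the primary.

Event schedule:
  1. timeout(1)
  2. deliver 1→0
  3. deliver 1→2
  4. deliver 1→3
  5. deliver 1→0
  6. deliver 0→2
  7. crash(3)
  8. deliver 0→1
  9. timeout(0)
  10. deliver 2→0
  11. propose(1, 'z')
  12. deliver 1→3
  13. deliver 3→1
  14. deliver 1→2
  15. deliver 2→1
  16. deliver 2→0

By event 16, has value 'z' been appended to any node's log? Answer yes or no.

yes

e1 timeout(1): 1[prim,v=1,-]
e2 deliver 1→0: 0[back,v=1,-]
e3 deliver 1→2: 2[back,v=1,-]
e4 deliver 1→3: 3[back,v=1,-]
e5 deliver 1→0: ·
e6 deliver 0→2: ·
e7 crash(3): 3[✗back,v=1,-]
e8 deliver 0→1: ·
e9 timeout(0): 0[back,v=2,-]
e10 deliver 2→0: ·
e11 propose(1,'z'): ·
e12 deliver 1→3: ·
e13 deliver 3→1: ·
e14 deliver 1→2: 2[back,v=1,z]
e15 deliver 2→1: ·
e16 deliver 2→0: ·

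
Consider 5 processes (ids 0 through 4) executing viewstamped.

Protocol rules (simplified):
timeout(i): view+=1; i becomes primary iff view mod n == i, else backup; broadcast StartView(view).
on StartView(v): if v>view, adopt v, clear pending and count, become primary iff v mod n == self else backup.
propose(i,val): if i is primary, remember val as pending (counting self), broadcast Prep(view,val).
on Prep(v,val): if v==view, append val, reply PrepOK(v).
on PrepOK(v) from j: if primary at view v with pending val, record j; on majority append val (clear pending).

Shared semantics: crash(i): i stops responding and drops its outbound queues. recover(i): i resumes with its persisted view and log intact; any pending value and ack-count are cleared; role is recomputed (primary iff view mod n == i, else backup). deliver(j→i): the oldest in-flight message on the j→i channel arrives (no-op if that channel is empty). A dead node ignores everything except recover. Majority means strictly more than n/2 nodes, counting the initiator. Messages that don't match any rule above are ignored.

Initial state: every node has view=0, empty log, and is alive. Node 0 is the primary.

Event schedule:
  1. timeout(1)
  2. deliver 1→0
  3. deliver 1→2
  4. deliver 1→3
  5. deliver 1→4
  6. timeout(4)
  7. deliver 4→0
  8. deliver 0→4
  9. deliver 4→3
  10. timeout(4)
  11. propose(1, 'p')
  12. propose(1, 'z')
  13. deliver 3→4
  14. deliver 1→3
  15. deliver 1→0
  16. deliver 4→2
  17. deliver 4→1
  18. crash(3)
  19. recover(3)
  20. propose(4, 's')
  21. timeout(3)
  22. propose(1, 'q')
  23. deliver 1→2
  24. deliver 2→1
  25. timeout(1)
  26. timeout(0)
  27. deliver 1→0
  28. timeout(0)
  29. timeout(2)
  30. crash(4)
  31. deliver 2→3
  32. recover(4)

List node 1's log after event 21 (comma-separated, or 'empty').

empty

[1] timeout(1) → N1(prim v1 [-])
[2] deliver 1→0 → N0(back v1 [-])
[3] deliver 1→2 → N2(back v1 [-])
[4] deliver 1→3 → N3(back v1 [-])
[5] deliver 1→4 → N4(back v1 [-])
[6] timeout(4) → N4(back v2 [-])
[7] deliver 4→0 → N0(back v2 [-])
[8] deliver 0→4 → ∅
[9] deliver 4→3 → N3(back v2 [-])
[10] timeout(4) → N4(back v3 [-])
[11] propose(1,'p') → ∅
[12] propose(1,'z') → ∅
[13] deliver 3→4 → ∅
[14] deliver 1→3 → ∅
[15] deliver 1→0 → ∅
[16] deliver 4→2 → N2(prim v2 [-])
[17] deliver 4→1 → N1(back v2 [-])
[18] crash(3) → N3(✗back v2 [-])
[19] recover(3) → N3(back v2 [-])
[20] propose(4,'s') → ∅
[21] timeout(3) → N3(prim v3 [-])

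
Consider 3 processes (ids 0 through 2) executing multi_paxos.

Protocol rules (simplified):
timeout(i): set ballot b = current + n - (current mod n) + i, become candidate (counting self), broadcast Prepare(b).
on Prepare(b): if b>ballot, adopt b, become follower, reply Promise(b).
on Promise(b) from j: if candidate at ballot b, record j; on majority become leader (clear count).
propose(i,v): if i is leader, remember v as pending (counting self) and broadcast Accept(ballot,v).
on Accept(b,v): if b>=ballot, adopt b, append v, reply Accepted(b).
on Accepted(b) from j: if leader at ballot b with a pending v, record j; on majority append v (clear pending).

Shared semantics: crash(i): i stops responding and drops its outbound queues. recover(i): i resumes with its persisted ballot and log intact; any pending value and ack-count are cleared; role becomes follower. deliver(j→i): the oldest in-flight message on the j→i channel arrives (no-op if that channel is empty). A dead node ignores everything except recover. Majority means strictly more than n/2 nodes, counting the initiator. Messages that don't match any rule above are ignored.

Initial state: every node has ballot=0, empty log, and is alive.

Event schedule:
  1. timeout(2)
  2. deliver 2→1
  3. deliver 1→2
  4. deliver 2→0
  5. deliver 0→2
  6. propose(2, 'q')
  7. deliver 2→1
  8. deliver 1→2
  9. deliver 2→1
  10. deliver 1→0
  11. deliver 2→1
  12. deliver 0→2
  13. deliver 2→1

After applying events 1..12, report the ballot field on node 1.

5

after 1 — timeout(2): n2:cand/b5/[-]
after 2 — deliver 2→1: n1:foll/b5/[-]
after 3 — deliver 1→2: n2:lead/b5/[-]
after 4 — deliver 2→0: n0:foll/b5/[-]
after 5 — deliver 0→2: ·
after 6 — propose(2,'q'): ·
after 7 — deliver 2→1: n1:foll/b5/[q]
after 8 — deliver 1→2: n2:lead/b5/[q]
after 9 — deliver 2→1: ·
after 10 — deliver 1→0: ·
after 11 — deliver 2→1: ·
after 12 — deliver 0→2: ·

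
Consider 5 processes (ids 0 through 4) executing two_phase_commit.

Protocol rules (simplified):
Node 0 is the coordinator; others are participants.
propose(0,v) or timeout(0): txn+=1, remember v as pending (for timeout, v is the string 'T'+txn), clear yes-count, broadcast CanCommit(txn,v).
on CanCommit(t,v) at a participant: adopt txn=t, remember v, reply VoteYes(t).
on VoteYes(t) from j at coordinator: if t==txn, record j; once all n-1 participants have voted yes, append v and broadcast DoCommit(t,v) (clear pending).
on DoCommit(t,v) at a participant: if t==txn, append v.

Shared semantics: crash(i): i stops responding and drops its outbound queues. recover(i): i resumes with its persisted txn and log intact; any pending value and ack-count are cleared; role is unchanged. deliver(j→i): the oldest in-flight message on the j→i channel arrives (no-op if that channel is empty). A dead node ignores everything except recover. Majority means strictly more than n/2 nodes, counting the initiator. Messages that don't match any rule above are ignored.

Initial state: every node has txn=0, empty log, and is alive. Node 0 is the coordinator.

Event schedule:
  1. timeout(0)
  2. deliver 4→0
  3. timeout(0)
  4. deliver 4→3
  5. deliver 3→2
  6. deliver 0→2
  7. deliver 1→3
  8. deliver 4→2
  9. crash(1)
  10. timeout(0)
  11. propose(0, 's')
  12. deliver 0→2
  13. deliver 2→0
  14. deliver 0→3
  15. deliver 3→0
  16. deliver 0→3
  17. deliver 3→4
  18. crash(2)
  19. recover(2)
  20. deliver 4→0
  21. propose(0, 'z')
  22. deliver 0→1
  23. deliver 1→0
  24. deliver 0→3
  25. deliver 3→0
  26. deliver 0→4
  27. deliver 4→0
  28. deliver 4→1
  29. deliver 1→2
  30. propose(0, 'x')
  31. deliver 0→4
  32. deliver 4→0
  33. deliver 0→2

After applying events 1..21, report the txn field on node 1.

after 1 — timeout(0): n0:coor/t1/[-]
after 2 — deliver 4→0: ·
after 3 — timeout(0): n0:coor/t2/[-]
after 4 — deliver 4→3: ·
after 5 — deliver 3→2: ·
after 6 — deliver 0→2: n2:part/t1/[-]
after 7 — deliver 1→3: ·
after 8 — deliver 4→2: ·
after 9 — crash(1): n1:✗part/t0/[-]
after 10 — timeout(0): n0:coor/t3/[-]
after 11 — propose(0,'s'): n0:coor/t4/[-]
after 12 — deliver 0→2: n2:part/t2/[-]
after 13 — deliver 2→0: ·
after 14 — deliver 0→3: n3:part/t1/[-]
after 15 — deliver 3→0: ·
after 16 — deliver 0→3: n3:part/t2/[-]
after 17 — deliver 3→4: ·
after 18 — crash(2): n2:✗part/t2/[-]
after 19 — recover(2): n2:part/t2/[-]
after 20 — deliver 4→0: ·
after 21 — propose(0,'z'): n0:coor/t5/[-]

0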